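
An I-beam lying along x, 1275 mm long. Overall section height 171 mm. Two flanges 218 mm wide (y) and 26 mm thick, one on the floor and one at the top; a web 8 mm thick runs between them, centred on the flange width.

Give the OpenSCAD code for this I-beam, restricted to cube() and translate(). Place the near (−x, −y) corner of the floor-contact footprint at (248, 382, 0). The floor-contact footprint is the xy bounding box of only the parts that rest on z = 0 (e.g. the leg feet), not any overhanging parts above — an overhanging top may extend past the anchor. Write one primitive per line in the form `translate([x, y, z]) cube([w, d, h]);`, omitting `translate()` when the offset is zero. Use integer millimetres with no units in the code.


translate([248, 382, 0]) cube([1275, 218, 26]);
translate([248, 487, 26]) cube([1275, 8, 119]);
translate([248, 382, 145]) cube([1275, 218, 26]);


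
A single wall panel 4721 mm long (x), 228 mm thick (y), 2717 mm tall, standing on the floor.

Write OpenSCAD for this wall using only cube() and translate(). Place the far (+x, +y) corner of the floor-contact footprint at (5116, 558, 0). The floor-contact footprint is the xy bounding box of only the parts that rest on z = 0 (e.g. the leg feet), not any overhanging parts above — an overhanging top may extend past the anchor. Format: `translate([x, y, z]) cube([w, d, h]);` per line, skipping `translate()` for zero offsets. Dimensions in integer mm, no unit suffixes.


translate([395, 330, 0]) cube([4721, 228, 2717]);


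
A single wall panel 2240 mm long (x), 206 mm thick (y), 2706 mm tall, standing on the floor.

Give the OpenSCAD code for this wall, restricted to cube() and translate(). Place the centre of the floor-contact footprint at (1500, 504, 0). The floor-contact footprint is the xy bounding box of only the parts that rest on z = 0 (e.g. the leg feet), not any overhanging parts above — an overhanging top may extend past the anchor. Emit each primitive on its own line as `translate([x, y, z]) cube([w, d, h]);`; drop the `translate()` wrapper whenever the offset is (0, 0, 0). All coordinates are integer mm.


translate([380, 401, 0]) cube([2240, 206, 2706]);


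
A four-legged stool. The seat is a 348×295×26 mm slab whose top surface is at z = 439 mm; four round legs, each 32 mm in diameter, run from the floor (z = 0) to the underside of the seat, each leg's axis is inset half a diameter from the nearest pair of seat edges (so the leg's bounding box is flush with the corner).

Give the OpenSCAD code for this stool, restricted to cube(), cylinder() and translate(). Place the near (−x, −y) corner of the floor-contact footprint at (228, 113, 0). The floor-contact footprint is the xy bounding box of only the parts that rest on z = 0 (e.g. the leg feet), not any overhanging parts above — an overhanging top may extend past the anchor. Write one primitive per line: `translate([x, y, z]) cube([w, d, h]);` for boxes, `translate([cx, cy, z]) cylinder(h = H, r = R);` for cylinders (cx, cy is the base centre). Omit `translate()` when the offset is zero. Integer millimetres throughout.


translate([228, 113, 413]) cube([348, 295, 26]);
translate([244, 129, 0]) cylinder(h = 413, r = 16);
translate([560, 129, 0]) cylinder(h = 413, r = 16);
translate([244, 392, 0]) cylinder(h = 413, r = 16);
translate([560, 392, 0]) cylinder(h = 413, r = 16);


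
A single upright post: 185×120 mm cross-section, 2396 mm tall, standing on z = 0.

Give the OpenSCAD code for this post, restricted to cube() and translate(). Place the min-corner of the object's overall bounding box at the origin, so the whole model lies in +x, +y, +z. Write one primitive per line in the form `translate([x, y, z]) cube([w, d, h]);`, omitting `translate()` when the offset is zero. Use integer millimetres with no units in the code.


cube([185, 120, 2396]);


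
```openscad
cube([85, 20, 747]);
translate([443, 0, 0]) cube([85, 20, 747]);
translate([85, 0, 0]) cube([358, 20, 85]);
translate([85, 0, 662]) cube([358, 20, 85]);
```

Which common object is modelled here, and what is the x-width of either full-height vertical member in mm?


A picture frame. The border width is 85 mm.

Four thin pieces enclosing a rectangular opening — a picture frame. The two full-height stiles are 747 mm tall; the top rail sits at z = 662 and is 85 mm tall, so the border above the opening is 747 − 662 = 85 mm, matching the stile x-width.


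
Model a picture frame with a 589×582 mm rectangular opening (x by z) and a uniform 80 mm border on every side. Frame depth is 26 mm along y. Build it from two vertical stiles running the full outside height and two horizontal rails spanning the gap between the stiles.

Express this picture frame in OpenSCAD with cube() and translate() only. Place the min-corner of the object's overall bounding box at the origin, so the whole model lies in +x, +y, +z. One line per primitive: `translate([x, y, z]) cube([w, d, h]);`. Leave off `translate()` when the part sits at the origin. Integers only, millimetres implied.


cube([80, 26, 742]);
translate([669, 0, 0]) cube([80, 26, 742]);
translate([80, 0, 0]) cube([589, 26, 80]);
translate([80, 0, 662]) cube([589, 26, 80]);


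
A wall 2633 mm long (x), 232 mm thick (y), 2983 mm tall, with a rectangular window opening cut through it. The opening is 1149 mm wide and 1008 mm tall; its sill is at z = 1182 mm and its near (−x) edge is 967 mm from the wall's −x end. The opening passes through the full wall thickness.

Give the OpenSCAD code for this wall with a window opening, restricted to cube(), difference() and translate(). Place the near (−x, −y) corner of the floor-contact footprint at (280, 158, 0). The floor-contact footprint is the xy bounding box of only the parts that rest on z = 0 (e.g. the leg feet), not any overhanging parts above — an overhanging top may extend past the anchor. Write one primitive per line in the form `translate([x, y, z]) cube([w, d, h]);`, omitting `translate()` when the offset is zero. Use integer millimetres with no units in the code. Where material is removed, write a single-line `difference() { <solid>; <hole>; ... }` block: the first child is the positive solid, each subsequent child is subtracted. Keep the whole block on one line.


difference() { translate([280, 158, 0]) cube([2633, 232, 2983]); translate([1247, 158, 1182]) cube([1149, 232, 1008]); }


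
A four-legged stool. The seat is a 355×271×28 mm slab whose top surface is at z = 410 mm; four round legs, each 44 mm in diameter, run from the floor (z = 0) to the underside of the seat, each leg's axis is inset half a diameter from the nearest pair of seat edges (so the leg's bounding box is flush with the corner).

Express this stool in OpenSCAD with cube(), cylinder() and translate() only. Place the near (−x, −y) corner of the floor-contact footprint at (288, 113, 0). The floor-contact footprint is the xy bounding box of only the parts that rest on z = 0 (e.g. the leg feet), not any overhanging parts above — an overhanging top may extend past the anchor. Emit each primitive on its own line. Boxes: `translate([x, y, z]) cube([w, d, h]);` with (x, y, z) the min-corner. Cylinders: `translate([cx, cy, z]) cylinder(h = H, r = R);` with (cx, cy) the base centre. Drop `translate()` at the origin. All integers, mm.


translate([288, 113, 382]) cube([355, 271, 28]);
translate([310, 135, 0]) cylinder(h = 382, r = 22);
translate([621, 135, 0]) cylinder(h = 382, r = 22);
translate([310, 362, 0]) cylinder(h = 382, r = 22);
translate([621, 362, 0]) cylinder(h = 382, r = 22);


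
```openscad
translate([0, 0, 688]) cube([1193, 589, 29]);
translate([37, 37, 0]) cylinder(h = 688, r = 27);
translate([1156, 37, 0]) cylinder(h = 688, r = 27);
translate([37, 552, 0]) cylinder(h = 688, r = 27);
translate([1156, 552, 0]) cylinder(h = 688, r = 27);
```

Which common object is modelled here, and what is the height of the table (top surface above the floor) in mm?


A table. The table height is 717 mm.

A 1193×589×29 slab sits at z = 688 on four Ø54 mm round legs — a table. The top surface is at 688 + 29 = 717 mm.


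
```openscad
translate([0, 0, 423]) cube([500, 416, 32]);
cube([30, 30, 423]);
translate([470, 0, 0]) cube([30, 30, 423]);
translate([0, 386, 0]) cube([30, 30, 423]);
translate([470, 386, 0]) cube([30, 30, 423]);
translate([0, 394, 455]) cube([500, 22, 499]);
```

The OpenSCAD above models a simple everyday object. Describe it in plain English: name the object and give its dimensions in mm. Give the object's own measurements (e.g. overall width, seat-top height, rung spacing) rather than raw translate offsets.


A chair. The seat is a 500×416×32 mm slab with its top at z = 455 mm, on four 30×30 mm corner legs (flush with the seat edges, standing on z = 0). A flat backrest 22 mm thick, 499 mm tall, spans the full seat width and rises from the seat top along its +y edge, rear face flush with the rear of the seat.


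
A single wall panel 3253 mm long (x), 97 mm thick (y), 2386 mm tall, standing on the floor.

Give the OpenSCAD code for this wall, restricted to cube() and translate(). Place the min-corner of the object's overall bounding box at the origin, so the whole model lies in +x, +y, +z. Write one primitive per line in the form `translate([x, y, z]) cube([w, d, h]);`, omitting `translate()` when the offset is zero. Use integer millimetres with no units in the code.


cube([3253, 97, 2386]);


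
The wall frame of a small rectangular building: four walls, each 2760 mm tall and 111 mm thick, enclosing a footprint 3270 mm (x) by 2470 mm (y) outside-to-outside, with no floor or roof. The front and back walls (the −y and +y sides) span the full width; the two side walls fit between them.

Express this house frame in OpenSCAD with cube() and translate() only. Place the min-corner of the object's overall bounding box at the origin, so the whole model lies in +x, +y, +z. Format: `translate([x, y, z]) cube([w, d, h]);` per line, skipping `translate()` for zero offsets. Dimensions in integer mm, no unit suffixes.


cube([3270, 111, 2760]);
translate([0, 2359, 0]) cube([3270, 111, 2760]);
translate([0, 111, 0]) cube([111, 2248, 2760]);
translate([3159, 111, 0]) cube([111, 2248, 2760]);


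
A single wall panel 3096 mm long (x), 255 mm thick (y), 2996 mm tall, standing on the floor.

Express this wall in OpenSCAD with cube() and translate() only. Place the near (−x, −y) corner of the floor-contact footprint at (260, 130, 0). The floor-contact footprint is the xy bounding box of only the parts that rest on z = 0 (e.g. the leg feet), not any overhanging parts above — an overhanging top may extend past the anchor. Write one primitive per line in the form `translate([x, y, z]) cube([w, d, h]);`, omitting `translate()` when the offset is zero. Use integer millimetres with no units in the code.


translate([260, 130, 0]) cube([3096, 255, 2996]);


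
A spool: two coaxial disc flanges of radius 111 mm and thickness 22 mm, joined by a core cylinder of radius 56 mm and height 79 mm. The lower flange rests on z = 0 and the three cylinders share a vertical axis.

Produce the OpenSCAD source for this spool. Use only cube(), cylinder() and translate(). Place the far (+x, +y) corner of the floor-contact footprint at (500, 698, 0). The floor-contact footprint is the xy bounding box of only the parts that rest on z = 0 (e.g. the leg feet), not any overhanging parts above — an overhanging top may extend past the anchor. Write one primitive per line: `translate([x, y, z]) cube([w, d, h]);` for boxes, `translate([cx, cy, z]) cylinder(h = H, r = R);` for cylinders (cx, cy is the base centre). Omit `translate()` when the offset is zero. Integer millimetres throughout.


translate([389, 587, 0]) cylinder(h = 22, r = 111);
translate([389, 587, 22]) cylinder(h = 79, r = 56);
translate([389, 587, 101]) cylinder(h = 22, r = 111);


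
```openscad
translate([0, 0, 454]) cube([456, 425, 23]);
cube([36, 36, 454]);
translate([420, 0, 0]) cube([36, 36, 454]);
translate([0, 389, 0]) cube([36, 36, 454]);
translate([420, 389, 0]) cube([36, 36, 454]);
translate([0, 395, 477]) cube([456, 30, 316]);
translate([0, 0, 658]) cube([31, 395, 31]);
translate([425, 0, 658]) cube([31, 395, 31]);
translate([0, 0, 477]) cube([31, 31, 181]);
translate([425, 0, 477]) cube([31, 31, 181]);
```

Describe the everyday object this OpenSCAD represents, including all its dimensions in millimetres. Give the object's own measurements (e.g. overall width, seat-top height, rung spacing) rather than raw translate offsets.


A chair. The seat is a 456×425×23 mm slab with its top at z = 477 mm, on four 36×36 mm corner legs (flush with the seat edges, standing on z = 0). A flat backrest 30 mm thick, 316 mm tall, spans the full seat width and rises from the seat top along its +y edge, rear face flush with the rear of the seat. Two armrests of 31×31 mm section run along each side from the seat's front edge to the front of the backrest, top faces 212 mm above the seat top and outer faces flush with the seat's x-edges; a 31×31 mm post under the front of each armrest stands on the seat at the front corner.


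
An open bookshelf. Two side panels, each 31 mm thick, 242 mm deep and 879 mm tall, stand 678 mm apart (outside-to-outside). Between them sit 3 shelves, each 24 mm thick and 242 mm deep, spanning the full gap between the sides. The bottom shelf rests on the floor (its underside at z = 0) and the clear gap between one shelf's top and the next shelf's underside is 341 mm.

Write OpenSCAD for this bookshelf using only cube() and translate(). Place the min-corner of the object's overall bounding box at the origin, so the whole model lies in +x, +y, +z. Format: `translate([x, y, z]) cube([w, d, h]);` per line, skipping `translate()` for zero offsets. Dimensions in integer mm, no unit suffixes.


cube([31, 242, 879]);
translate([647, 0, 0]) cube([31, 242, 879]);
translate([31, 0, 0]) cube([616, 242, 24]);
translate([31, 0, 365]) cube([616, 242, 24]);
translate([31, 0, 730]) cube([616, 242, 24]);


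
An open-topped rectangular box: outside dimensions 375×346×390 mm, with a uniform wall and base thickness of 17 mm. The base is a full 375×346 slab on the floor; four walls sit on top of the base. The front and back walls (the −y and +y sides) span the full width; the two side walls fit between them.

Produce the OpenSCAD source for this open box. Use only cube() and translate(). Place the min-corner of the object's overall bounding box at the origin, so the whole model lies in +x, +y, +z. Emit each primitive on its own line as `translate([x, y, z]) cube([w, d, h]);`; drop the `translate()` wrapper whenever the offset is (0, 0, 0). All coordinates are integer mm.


cube([375, 346, 17]);
translate([0, 0, 17]) cube([375, 17, 373]);
translate([0, 329, 17]) cube([375, 17, 373]);
translate([0, 17, 17]) cube([17, 312, 373]);
translate([358, 17, 17]) cube([17, 312, 373]);


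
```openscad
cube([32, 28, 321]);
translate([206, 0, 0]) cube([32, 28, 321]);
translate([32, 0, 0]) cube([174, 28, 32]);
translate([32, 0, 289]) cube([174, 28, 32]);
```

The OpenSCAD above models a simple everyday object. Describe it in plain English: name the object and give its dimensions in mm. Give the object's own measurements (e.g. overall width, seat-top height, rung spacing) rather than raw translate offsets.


A rectangular picture frame lying in the x–z plane (depth along y). The opening is 174 mm wide (x) by 257 mm tall (z), surrounded by a border 32 mm wide on all four sides. The frame is 28 mm deep and is made of two full-height vertical stiles with two horizontal rails fitted between them.


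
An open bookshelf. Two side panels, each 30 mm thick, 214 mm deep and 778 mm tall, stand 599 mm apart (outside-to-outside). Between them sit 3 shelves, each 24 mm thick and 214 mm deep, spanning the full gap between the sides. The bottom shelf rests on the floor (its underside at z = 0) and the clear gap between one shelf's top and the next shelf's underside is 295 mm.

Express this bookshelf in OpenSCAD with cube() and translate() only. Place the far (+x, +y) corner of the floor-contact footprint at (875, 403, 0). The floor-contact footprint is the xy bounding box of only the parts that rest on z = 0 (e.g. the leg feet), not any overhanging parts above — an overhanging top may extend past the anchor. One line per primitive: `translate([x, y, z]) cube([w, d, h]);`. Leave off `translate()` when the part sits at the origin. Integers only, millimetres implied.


translate([276, 189, 0]) cube([30, 214, 778]);
translate([845, 189, 0]) cube([30, 214, 778]);
translate([306, 189, 0]) cube([539, 214, 24]);
translate([306, 189, 319]) cube([539, 214, 24]);
translate([306, 189, 638]) cube([539, 214, 24]);


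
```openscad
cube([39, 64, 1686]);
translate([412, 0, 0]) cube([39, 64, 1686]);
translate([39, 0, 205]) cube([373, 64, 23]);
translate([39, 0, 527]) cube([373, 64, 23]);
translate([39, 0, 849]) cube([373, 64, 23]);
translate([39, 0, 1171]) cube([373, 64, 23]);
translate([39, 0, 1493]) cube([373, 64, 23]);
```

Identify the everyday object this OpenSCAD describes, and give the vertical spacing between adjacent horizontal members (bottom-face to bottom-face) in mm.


A ladder. The rung spacing is 322 mm.

Two tall 39×64 posts with 5 short bars between them — a ladder. Adjacent rungs sit at z = 205 and z = 527, so the spacing is 527 − 205 = 322 mm.


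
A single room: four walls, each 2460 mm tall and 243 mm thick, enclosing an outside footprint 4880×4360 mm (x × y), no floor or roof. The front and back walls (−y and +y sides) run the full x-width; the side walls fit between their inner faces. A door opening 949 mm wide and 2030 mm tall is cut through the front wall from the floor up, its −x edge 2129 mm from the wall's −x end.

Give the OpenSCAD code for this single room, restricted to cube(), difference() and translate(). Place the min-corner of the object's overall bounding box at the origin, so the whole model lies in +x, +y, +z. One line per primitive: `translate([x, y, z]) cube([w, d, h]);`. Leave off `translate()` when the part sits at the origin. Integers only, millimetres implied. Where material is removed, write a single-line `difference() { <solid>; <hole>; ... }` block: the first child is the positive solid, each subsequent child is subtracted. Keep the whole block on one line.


difference() { cube([4880, 243, 2460]); translate([2129, 0, 0]) cube([949, 243, 2030]); }
translate([0, 4117, 0]) cube([4880, 243, 2460]);
translate([0, 243, 0]) cube([243, 3874, 2460]);
translate([4637, 243, 0]) cube([243, 3874, 2460]);


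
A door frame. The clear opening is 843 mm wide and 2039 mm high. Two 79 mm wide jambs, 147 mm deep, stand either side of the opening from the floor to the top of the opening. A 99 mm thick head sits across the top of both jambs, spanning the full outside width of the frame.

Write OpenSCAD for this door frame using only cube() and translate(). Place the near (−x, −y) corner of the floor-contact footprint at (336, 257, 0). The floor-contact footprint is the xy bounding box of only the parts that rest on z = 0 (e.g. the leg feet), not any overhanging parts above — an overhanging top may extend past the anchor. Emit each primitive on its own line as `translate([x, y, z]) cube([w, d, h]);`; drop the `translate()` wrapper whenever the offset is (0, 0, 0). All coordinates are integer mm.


translate([336, 257, 0]) cube([79, 147, 2039]);
translate([1258, 257, 0]) cube([79, 147, 2039]);
translate([336, 257, 2039]) cube([1001, 147, 99]);


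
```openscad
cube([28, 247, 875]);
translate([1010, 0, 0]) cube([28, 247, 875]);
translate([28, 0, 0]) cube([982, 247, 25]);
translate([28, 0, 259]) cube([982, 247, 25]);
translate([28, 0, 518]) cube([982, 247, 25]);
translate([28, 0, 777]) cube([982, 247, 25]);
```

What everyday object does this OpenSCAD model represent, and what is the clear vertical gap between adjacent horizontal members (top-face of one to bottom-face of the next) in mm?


A bookshelf. The clear shelf gap is 234 mm.

Two tall side panels with 4 horizontal boards between them — a bookshelf. The first two shelf undersides are at z = 0 and z = 259; with shelf thickness 25, the clear gap is 259 − 0 − 25 = 234 mm.


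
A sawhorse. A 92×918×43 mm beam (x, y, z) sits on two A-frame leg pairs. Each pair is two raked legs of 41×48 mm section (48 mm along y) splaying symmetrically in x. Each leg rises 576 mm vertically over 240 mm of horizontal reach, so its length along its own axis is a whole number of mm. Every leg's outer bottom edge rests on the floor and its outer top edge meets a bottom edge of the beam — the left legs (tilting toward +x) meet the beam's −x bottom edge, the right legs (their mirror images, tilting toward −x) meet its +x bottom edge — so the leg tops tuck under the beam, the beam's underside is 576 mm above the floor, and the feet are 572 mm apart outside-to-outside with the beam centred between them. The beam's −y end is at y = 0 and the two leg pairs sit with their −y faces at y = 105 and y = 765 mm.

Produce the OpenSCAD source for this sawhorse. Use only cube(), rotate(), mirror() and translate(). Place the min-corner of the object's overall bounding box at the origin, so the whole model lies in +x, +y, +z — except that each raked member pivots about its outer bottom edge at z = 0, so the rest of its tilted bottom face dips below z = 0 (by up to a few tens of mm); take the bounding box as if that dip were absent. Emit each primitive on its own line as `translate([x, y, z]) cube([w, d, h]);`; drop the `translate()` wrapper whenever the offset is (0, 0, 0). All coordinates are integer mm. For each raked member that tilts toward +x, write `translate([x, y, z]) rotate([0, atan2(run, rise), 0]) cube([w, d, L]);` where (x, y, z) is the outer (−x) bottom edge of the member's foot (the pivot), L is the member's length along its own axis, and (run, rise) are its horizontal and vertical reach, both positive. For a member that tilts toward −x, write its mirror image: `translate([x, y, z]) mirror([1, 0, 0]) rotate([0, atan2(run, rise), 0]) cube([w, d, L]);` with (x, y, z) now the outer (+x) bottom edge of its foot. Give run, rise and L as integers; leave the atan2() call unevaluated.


// leg length = √(240² + 576²) = 624
// right-leg outer foot x = 2·240 + 92 = 572
// beam min-corner = (240, 0, 576)
translate([240, 0, 576]) cube([92, 918, 43]);
translate([0, 105, 0]) rotate([0, atan2(240, 576), 0]) cube([41, 48, 624]);
translate([572, 105, 0]) mirror([1, 0, 0]) rotate([0, atan2(240, 576), 0]) cube([41, 48, 624]);
translate([0, 765, 0]) rotate([0, atan2(240, 576), 0]) cube([41, 48, 624]);
translate([572, 765, 0]) mirror([1, 0, 0]) rotate([0, atan2(240, 576), 0]) cube([41, 48, 624]);


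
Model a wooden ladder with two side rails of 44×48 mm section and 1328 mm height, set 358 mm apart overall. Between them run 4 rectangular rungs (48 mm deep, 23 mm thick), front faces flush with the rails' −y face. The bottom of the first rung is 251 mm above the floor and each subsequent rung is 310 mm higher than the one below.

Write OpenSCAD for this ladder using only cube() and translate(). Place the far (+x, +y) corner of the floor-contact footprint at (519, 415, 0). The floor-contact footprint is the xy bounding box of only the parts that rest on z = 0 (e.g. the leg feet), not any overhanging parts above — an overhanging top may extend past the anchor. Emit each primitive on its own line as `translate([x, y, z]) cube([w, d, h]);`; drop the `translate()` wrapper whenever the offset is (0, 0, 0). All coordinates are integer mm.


translate([161, 367, 0]) cube([44, 48, 1328]);
translate([475, 367, 0]) cube([44, 48, 1328]);
translate([205, 367, 251]) cube([270, 48, 23]);
translate([205, 367, 561]) cube([270, 48, 23]);
translate([205, 367, 871]) cube([270, 48, 23]);
translate([205, 367, 1181]) cube([270, 48, 23]);


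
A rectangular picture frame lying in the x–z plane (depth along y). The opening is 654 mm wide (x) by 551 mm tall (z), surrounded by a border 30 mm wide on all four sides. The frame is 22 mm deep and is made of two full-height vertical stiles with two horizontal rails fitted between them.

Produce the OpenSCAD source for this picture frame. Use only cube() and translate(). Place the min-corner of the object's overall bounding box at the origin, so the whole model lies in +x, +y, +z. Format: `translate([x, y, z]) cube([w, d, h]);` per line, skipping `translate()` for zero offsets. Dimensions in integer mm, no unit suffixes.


cube([30, 22, 611]);
translate([684, 0, 0]) cube([30, 22, 611]);
translate([30, 0, 0]) cube([654, 22, 30]);
translate([30, 0, 581]) cube([654, 22, 30]);


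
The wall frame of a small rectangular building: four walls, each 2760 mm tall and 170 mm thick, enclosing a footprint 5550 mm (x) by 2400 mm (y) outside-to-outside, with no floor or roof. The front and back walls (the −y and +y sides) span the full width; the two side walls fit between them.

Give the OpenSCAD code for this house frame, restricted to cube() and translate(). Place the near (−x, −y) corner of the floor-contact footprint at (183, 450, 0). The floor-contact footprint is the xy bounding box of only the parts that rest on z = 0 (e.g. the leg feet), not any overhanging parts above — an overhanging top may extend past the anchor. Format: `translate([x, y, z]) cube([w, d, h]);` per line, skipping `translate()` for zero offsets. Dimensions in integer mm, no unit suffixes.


translate([183, 450, 0]) cube([5550, 170, 2760]);
translate([183, 2680, 0]) cube([5550, 170, 2760]);
translate([183, 620, 0]) cube([170, 2060, 2760]);
translate([5563, 620, 0]) cube([170, 2060, 2760]);


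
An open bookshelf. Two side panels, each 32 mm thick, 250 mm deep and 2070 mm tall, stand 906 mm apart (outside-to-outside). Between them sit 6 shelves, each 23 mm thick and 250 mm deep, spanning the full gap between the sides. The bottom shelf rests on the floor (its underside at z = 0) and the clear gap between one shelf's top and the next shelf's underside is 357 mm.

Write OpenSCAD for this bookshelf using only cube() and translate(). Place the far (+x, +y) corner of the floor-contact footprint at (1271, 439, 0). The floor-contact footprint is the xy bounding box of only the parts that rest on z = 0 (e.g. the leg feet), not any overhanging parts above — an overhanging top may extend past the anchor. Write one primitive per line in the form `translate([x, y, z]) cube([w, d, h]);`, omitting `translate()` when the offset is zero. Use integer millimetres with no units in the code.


translate([365, 189, 0]) cube([32, 250, 2070]);
translate([1239, 189, 0]) cube([32, 250, 2070]);
translate([397, 189, 0]) cube([842, 250, 23]);
translate([397, 189, 380]) cube([842, 250, 23]);
translate([397, 189, 760]) cube([842, 250, 23]);
translate([397, 189, 1140]) cube([842, 250, 23]);
translate([397, 189, 1520]) cube([842, 250, 23]);
translate([397, 189, 1900]) cube([842, 250, 23]);


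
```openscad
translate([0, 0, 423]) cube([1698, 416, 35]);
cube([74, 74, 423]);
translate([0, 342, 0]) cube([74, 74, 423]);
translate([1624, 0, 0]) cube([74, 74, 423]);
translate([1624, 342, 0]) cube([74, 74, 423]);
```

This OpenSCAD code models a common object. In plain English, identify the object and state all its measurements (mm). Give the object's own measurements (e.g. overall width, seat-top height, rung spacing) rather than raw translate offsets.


A bench: a 1698×416 mm seat slab, 35 mm thick, top at z = 458 mm, on four 74×74 mm square legs flush with the seat corners and standing on z = 0.


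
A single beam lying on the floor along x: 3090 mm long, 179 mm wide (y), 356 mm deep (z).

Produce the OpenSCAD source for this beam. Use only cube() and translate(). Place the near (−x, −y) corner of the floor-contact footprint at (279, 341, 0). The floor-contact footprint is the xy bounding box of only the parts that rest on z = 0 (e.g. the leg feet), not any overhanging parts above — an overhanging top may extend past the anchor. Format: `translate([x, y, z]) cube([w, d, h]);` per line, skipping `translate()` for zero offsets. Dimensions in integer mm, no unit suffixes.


translate([279, 341, 0]) cube([3090, 179, 356]);


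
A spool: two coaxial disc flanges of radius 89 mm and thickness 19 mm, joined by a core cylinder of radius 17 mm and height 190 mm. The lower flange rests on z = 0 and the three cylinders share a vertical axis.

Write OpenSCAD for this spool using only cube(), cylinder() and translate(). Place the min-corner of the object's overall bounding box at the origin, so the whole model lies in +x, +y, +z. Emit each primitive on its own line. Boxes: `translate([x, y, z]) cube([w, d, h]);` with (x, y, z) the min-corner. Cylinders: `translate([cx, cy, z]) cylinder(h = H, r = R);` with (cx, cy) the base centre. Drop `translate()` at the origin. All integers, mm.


translate([89, 89, 0]) cylinder(h = 19, r = 89);
translate([89, 89, 19]) cylinder(h = 190, r = 17);
translate([89, 89, 209]) cylinder(h = 19, r = 89);


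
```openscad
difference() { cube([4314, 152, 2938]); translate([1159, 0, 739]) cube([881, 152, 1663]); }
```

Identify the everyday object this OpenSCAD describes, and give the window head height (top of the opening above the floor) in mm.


A wall with a window opening. The window head height is 2402 mm.

A wall with a rectangular opening subtracted — a window. Sill at z = 739, opening 1663 mm tall, so the head is at 739 + 1663 = 2402 mm.


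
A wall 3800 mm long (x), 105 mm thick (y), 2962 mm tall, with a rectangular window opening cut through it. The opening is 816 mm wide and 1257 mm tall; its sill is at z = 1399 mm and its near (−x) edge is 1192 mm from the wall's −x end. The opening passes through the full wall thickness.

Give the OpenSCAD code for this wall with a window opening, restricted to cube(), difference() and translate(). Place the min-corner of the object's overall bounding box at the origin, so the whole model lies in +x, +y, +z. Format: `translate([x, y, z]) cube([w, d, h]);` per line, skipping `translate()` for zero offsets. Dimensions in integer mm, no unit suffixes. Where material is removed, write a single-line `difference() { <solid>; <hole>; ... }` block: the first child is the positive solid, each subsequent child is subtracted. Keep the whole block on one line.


difference() { cube([3800, 105, 2962]); translate([1192, 0, 1399]) cube([816, 105, 1257]); }


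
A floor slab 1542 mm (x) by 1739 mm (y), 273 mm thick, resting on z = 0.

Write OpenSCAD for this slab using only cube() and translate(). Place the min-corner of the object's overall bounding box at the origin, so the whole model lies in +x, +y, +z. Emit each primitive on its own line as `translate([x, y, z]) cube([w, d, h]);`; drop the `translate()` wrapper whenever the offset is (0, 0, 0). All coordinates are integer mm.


cube([1542, 1739, 273]);


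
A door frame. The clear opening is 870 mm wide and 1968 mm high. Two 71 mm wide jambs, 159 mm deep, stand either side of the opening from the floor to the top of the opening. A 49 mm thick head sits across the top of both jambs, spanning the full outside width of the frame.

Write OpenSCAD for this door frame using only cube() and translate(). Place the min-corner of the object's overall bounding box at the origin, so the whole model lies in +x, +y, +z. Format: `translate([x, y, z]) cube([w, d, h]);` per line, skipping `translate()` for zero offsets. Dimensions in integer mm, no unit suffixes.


cube([71, 159, 1968]);
translate([941, 0, 0]) cube([71, 159, 1968]);
translate([0, 0, 1968]) cube([1012, 159, 49]);


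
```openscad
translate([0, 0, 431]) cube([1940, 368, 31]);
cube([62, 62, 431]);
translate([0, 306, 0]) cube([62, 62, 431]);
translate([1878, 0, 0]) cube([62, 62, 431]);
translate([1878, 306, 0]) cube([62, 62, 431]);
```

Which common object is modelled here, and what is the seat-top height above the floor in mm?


A bench. The seat-top height is 462 mm.

A long slab on four corner posts — a bench. The slab sits at z = 431 with thickness 31, so the top is 431 + 31 = 462 mm.


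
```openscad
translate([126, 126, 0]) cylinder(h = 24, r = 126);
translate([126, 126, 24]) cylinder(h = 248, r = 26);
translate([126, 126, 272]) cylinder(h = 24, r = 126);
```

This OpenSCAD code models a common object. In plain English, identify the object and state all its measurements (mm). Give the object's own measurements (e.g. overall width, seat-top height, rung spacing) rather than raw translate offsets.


A spool: two coaxial disc flanges of radius 126 mm and thickness 24 mm, joined by a core cylinder of radius 26 mm and height 248 mm. The lower flange rests on z = 0 and the three cylinders share a vertical axis.


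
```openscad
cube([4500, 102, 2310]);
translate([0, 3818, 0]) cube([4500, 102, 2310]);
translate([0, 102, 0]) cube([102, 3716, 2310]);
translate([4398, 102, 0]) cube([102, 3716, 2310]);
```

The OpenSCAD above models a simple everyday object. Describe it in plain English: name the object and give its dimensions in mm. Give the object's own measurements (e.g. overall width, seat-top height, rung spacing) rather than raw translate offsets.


The wall frame of a small rectangular building: four walls, each 2310 mm tall and 102 mm thick, enclosing a footprint 4500 mm (x) by 3920 mm (y) outside-to-outside, with no floor or roof. The front and back walls (the −y and +y sides) span the full width; the two side walls fit between them.


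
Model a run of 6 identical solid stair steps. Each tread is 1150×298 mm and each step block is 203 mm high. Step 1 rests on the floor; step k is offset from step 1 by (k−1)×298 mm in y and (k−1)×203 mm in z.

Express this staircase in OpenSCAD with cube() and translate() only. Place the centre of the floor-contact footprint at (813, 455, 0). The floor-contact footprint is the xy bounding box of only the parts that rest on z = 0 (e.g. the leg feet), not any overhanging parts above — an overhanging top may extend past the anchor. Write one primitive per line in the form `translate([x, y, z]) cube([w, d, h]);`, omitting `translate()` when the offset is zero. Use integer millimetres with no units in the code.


translate([238, 306, 0]) cube([1150, 298, 203]);
translate([238, 604, 203]) cube([1150, 298, 203]);
translate([238, 902, 406]) cube([1150, 298, 203]);
translate([238, 1200, 609]) cube([1150, 298, 203]);
translate([238, 1498, 812]) cube([1150, 298, 203]);
translate([238, 1796, 1015]) cube([1150, 298, 203]);


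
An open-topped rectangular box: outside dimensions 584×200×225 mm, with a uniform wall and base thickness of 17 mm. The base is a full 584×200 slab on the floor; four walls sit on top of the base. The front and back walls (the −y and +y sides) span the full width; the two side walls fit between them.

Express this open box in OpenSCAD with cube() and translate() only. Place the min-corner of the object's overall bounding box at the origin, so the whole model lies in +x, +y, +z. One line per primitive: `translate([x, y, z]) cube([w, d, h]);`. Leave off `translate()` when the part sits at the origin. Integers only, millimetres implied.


cube([584, 200, 17]);
translate([0, 0, 17]) cube([584, 17, 208]);
translate([0, 183, 17]) cube([584, 17, 208]);
translate([0, 17, 17]) cube([17, 166, 208]);
translate([567, 17, 17]) cube([17, 166, 208]);


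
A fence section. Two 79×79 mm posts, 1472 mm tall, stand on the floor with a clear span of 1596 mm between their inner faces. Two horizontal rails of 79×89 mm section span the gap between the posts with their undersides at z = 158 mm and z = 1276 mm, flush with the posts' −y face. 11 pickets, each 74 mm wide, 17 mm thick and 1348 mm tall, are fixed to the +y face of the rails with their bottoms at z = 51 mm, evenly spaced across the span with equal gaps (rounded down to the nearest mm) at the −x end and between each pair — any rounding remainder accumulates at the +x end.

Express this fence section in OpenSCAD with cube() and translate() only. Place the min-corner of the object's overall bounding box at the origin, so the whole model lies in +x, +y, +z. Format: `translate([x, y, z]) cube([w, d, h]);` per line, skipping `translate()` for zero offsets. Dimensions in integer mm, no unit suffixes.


cube([79, 79, 1472]);
translate([1675, 0, 0]) cube([79, 79, 1472]);
translate([79, 0, 158]) cube([1596, 79, 89]);
translate([79, 0, 1276]) cube([1596, 79, 89]);
translate([144, 79, 51]) cube([74, 17, 1348]);
translate([283, 79, 51]) cube([74, 17, 1348]);
translate([422, 79, 51]) cube([74, 17, 1348]);
translate([561, 79, 51]) cube([74, 17, 1348]);
translate([700, 79, 51]) cube([74, 17, 1348]);
translate([839, 79, 51]) cube([74, 17, 1348]);
translate([978, 79, 51]) cube([74, 17, 1348]);
translate([1117, 79, 51]) cube([74, 17, 1348]);
translate([1256, 79, 51]) cube([74, 17, 1348]);
translate([1395, 79, 51]) cube([74, 17, 1348]);
translate([1534, 79, 51]) cube([74, 17, 1348]);


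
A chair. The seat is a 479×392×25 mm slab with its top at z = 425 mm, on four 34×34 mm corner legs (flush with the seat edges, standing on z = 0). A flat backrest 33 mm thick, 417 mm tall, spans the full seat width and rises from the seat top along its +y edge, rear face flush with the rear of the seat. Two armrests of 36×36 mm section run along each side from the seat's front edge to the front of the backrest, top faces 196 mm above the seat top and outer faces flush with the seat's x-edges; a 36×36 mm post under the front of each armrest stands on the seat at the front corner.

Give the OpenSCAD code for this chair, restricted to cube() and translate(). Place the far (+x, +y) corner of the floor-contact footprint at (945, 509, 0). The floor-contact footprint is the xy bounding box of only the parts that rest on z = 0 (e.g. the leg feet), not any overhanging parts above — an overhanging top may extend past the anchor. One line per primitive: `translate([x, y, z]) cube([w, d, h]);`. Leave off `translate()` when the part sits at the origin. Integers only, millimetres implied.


translate([466, 117, 400]) cube([479, 392, 25]);
translate([466, 117, 0]) cube([34, 34, 400]);
translate([911, 117, 0]) cube([34, 34, 400]);
translate([466, 475, 0]) cube([34, 34, 400]);
translate([911, 475, 0]) cube([34, 34, 400]);
translate([466, 476, 425]) cube([479, 33, 417]);
translate([466, 117, 585]) cube([36, 359, 36]);
translate([909, 117, 585]) cube([36, 359, 36]);
translate([466, 117, 425]) cube([36, 36, 160]);
translate([909, 117, 425]) cube([36, 36, 160]);


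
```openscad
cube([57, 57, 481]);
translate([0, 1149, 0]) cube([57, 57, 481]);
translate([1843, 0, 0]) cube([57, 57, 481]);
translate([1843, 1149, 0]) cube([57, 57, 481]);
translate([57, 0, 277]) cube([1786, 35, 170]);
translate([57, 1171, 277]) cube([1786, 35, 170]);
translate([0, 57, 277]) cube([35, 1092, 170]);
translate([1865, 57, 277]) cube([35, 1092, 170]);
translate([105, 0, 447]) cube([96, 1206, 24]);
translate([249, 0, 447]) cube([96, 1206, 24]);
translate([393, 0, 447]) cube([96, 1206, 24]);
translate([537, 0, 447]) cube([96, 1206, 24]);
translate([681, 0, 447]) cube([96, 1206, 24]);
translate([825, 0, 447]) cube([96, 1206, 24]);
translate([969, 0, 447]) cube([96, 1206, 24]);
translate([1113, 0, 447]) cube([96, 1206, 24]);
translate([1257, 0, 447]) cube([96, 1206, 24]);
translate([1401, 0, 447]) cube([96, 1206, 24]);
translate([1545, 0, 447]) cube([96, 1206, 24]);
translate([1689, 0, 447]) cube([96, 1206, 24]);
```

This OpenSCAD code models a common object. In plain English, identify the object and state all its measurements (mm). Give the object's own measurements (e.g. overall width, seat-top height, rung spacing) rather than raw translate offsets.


A bed frame 1900 mm long (x) by 1206 mm wide (y). Four 57×57 mm corner posts, 481 mm tall, at the corners of the footprint. Four rails of 35 mm thickness and 170 mm height run between adjacent posts with their undersides at z = 277 mm, their outer faces flush with the outside of the frame (the two x-running rails run between the posts' inner faces; the two y-running rails run between the posts' inner faces). 12 slats, each 96 mm wide (x) and 24 mm thick, lie across the top of the two x-running rails, running the full 1206 mm width of the frame in y; along x they sit between the end posts with a 48 mm gap after the −x posts and between neighbouring slats, leaving 58 mm before the +x posts.
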